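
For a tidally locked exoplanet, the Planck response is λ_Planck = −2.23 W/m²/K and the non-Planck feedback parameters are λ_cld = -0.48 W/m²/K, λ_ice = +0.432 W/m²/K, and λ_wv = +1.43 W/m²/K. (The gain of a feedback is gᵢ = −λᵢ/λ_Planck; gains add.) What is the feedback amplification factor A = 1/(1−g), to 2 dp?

2.63

Convert to gains: g_cld = -0.48/2.23 = -0.2152; g_ice = 0.432/2.23 = 0.1937; g_wv = 1.43/2.23 = 0.6413.
Total gain g = 0.6198.
A = 1/(1 − 0.6198) = 2.63.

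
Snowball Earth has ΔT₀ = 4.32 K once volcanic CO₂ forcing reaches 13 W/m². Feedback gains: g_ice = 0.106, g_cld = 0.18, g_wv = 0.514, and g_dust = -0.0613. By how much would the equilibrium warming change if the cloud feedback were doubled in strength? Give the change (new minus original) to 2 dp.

Original: g = 0.7387, ΔT = 4.32/(1−0.7387) = 16.5327 K.
With doubled cloud: g' = 0.9187, ΔT' = 4.32/(1−0.9187) = 53.1365 K.
Change = 53.1365 − 16.5327 = 36.60 K.

36.60 K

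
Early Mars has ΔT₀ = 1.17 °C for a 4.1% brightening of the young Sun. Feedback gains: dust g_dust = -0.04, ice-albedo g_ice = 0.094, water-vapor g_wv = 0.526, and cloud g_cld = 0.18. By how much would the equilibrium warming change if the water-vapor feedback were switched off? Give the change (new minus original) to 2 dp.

Original: g = 0.76, ΔT = 1.17/(1−0.76) = 4.8750 °C.
Without water-vapor: g' = 0.234, ΔT' = 1.17/(1−0.234) = 1.5274 °C.
Change = 1.5274 − 4.8750 = -3.35 °C.

-3.35 °C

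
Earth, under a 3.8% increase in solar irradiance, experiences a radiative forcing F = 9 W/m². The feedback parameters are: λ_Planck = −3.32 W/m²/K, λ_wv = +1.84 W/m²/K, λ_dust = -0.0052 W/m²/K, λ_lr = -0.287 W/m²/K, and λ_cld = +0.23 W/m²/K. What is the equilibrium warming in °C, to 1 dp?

5.8 °C

Net feedback parameter λ = (−3.32) + (+1.84) + (-0.0052) + (-0.287) + (+0.23) = -1.5422 W/m²/K.
ΔT = −F/λ = −9/(-1.5422) = 5.8 °C.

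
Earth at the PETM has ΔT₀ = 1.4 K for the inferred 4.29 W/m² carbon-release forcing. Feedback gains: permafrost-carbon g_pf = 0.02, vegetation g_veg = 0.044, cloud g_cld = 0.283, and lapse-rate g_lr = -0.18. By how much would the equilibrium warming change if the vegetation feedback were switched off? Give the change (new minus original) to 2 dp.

-0.08 K

Original: g = 0.167, ΔT = 1.4/(1−0.167) = 1.6807 K.
Without vegetation: g' = 0.123, ΔT' = 1.4/(1−0.123) = 1.5964 K.
Change = 1.5964 − 1.6807 = -0.08 K.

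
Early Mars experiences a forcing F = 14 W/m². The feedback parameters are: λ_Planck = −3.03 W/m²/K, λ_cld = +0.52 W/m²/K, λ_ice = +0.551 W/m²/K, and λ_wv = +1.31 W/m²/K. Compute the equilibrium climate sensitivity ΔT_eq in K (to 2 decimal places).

Net feedback parameter λ = (−3.03) + (+0.52) + (+0.551) + (+1.31) = -0.649 W/m²/K.
ΔT = −F/λ = −14/(-0.649) = 21.57 K.

21.57 K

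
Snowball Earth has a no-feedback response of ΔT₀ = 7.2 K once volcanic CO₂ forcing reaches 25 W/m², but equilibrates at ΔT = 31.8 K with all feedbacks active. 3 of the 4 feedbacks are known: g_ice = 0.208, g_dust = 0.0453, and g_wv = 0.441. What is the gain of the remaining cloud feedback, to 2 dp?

Amplification A = ΔT/ΔT₀ = 31.8/7.2 = 4.417.
Total gain g = 1 − 1/A = 1 − 1/4.417 = 0.7736.
Known gains sum to 0.208 + 0.0453 + 0.441 = 0.6943.
g_cld = 0.7736 − 0.6943 = 0.08.

0.08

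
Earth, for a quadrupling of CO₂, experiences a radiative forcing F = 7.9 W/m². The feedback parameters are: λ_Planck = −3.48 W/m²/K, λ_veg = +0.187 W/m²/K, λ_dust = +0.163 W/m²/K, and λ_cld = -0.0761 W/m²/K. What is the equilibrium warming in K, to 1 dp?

Net feedback parameter λ = (−3.48) + (+0.187) + (+0.163) + (-0.0761) = -3.2061 W/m²/K.
ΔT = −F/λ = −7.9/(-3.2061) = 2.5 K.

2.5 K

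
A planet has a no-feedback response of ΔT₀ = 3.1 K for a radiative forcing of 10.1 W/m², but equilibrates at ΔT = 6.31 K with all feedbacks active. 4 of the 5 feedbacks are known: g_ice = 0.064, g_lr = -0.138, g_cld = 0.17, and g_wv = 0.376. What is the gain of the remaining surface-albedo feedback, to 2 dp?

Amplification A = ΔT/ΔT₀ = 6.31/3.1 = 2.035.
Total gain g = 1 − 1/A = 1 − 1/2.035 = 0.5086.
Known gains sum to 0.064 − 0.138 + 0.17 + 0.376 = 0.472.
g_alb = 0.5086 − 0.472 = 0.04.

0.04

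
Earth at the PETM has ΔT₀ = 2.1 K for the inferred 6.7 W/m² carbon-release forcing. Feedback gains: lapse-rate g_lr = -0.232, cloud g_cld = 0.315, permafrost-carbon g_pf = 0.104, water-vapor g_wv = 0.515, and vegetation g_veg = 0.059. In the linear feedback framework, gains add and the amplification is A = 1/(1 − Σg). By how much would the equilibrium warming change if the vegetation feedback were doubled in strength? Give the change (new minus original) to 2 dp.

Original: g = 0.761, ΔT = 2.1/(1−0.761) = 8.7866 K.
With doubled vegetation: g' = 0.82, ΔT' = 2.1/(1−0.82) = 11.6667 K.
Change = 11.6667 − 8.7866 = 2.88 K.

2.88 K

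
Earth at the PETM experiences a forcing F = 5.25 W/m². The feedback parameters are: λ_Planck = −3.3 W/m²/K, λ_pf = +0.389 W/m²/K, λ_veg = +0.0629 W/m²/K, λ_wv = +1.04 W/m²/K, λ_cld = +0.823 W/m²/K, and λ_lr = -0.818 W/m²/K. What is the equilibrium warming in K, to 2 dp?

Net feedback parameter λ = (−3.3) + (+0.389) + (+0.0629) + (+1.04) + (+0.823) + (-0.818) = -1.8031 W/m²/K.
ΔT = −F/λ = −5.25/(-1.8031) = 2.91 K.

2.91 K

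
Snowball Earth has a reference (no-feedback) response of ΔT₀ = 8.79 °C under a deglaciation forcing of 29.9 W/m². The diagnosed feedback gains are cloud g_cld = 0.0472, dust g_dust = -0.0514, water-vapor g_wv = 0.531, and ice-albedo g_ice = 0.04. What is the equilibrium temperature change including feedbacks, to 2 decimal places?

Total gain g = 0.0472 − 0.0514 + 0.531 + 0.04 = 0.5668.
Amplification A = 1/(1 − 0.5668) = 2.308.
ΔT = 8.79 × 2.308 = 20.29 °C.

20.29 °C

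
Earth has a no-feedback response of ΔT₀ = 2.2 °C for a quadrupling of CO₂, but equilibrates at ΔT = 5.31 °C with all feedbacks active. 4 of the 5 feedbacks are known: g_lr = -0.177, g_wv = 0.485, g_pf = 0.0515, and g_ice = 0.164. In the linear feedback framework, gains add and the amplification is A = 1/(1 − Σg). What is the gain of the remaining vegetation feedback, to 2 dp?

0.06

Amplification A = ΔT/ΔT₀ = 5.31/2.2 = 2.414.
Total gain g = 1 − 1/A = 1 − 1/2.414 = 0.5857.
Known gains sum to -0.177 + 0.485 + 0.0515 + 0.164 = 0.5235.
g_veg = 0.5857 − 0.5235 = 0.06.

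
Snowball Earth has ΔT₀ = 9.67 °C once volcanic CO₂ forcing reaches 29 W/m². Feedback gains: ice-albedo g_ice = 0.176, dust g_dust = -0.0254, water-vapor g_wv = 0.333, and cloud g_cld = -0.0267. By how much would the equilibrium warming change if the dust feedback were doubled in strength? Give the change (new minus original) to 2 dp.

-0.80 °C

Original: g = 0.4569, ΔT = 9.67/(1−0.4569) = 17.8052 °C.
With doubled dust: g' = 0.4315, ΔT' = 9.67/(1−0.4315) = 17.0097 °C.
Change = 17.0097 − 17.8052 = -0.80 °C.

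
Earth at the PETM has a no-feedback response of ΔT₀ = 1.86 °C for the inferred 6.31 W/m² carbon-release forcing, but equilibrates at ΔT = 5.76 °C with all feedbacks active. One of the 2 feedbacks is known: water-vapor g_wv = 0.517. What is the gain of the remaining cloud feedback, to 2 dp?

Amplification A = ΔT/ΔT₀ = 5.76/1.86 = 3.097.
Total gain g = 1 − 1/A = 1 − 1/3.097 = 0.6771.
The known gain is 0.517.
g_cld = 0.6771 − 0.517 = 0.16.

0.16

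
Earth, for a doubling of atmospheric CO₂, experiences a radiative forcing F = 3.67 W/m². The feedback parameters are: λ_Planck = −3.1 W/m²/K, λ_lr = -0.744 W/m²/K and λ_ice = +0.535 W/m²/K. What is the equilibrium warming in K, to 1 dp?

Net feedback parameter λ = (−3.1) + (-0.744) + (+0.535) = -3.309 W/m²/K.
ΔT = −F/λ = −3.67/(-3.309) = 1.1 K.

1.1 K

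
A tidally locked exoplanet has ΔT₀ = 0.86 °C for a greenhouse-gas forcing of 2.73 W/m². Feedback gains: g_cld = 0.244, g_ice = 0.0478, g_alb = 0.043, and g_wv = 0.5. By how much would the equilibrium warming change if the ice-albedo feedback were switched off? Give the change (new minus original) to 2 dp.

-1.17 °C

Original: g = 0.8348, ΔT = 0.86/(1−0.8348) = 5.2058 °C.
Without ice-albedo: g' = 0.787, ΔT' = 0.86/(1−0.787) = 4.0376 °C.
Change = 4.0376 − 5.2058 = -1.17 °C.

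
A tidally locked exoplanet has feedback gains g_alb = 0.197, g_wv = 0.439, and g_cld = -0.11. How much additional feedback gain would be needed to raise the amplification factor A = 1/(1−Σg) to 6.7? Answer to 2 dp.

0.32

Current total gain = 0.526.
Target gain for A = 6.7: g* = 1 − 1/6.7 = 0.8507.
Additional gain needed = 0.8507 − 0.526 = 0.32.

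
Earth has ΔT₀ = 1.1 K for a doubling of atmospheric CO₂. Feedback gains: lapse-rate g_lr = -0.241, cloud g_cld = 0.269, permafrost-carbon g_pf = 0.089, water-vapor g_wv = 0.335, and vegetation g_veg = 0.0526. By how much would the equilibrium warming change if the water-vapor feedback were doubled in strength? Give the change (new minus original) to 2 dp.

4.64 K

Original: g = 0.5046, ΔT = 1.1/(1−0.5046) = 2.2204 K.
With doubled water-vapor: g' = 0.8396, ΔT' = 1.1/(1−0.8396) = 6.8579 K.
Change = 6.8579 − 2.2204 = 4.64 K.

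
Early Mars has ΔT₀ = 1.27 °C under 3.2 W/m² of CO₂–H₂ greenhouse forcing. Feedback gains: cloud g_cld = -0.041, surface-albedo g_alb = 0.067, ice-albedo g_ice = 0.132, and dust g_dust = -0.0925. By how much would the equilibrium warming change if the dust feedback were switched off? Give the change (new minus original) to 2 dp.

Original: g = 0.0655, ΔT = 1.27/(1−0.0655) = 1.3590 °C.
Without dust: g' = 0.158, ΔT' = 1.27/(1−0.158) = 1.5083 °C.
Change = 1.5083 − 1.3590 = 0.15 °C.

0.15 °C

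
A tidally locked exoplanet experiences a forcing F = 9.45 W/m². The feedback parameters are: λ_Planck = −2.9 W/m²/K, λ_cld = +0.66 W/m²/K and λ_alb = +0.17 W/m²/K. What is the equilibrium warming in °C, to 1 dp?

Net feedback parameter λ = (−2.9) + (+0.66) + (+0.17) = -2.07 W/m²/K.
ΔT = −F/λ = −9.45/(-2.07) = 4.6 °C.

4.6 °C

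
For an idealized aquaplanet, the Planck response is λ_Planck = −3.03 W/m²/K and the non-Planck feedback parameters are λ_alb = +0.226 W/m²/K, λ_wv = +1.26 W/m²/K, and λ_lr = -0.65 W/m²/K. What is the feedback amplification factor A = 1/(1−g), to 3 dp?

Convert to gains: g_alb = 0.226/3.03 = 0.07459; g_wv = 1.26/3.03 = 0.4158; g_lr = -0.65/3.03 = -0.2145.
Total gain g = 0.27589.
A = 1/(1 − 0.27589) = 1.381.

1.381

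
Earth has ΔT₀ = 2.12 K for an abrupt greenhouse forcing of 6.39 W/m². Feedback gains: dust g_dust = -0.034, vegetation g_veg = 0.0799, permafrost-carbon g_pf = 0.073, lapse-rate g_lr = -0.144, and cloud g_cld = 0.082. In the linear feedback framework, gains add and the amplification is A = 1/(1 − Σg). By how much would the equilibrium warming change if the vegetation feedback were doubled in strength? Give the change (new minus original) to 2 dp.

0.21 K

Original: g = 0.0569, ΔT = 2.12/(1−0.0569) = 2.2479 K.
With doubled vegetation: g' = 0.1368, ΔT' = 2.12/(1−0.1368) = 2.4560 K.
Change = 2.4560 − 2.2479 = 0.21 K.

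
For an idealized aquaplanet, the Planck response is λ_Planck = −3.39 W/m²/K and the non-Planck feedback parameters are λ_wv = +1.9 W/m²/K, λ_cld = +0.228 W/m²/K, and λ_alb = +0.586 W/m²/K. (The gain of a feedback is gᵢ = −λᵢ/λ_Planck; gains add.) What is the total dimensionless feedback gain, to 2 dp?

Convert to gains: g_wv = 1.9/3.39 = 0.5605; g_cld = 0.228/3.39 = 0.06726; g_alb = 0.586/3.39 = 0.1729.
Total gain g = 0.80066.

0.80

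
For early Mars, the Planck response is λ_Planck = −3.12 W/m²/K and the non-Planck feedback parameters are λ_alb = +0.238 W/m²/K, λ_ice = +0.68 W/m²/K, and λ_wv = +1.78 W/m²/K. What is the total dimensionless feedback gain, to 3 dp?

Convert to gains: g_alb = 0.238/3.12 = 0.07628; g_ice = 0.68/3.12 = 0.2179; g_wv = 1.78/3.12 = 0.5705.
Total gain g = 0.86468.

0.865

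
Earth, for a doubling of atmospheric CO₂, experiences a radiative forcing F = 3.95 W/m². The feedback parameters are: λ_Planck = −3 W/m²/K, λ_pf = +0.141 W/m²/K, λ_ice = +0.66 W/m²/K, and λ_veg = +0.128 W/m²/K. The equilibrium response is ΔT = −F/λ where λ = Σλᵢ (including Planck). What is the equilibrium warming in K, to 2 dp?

Net feedback parameter λ = (−3) + (+0.141) + (+0.66) + (+0.128) = -2.071 W/m²/K.
ΔT = −F/λ = −3.95/(-2.071) = 1.91 K.

1.91 K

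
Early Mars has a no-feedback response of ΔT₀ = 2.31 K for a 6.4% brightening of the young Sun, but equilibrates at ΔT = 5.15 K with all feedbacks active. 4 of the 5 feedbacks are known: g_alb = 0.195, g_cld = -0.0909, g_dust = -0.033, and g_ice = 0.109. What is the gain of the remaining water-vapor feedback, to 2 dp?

Amplification A = ΔT/ΔT₀ = 5.15/2.31 = 2.229.
Total gain g = 1 − 1/A = 1 − 1/2.229 = 0.5514.
Known gains sum to 0.195 − 0.0909 − 0.033 + 0.109 = 0.1801.
g_wv = 0.5514 − 0.1801 = 0.37.

0.37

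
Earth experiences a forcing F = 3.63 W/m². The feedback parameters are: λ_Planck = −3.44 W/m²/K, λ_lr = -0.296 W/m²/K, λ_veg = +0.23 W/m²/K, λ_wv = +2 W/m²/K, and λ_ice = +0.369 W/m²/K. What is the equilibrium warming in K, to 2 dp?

Net feedback parameter λ = (−3.44) + (-0.296) + (+0.23) + (+2) + (+0.369) = -1.137 W/m²/K.
ΔT = −F/λ = −3.63/(-1.137) = 3.19 K.

3.19 K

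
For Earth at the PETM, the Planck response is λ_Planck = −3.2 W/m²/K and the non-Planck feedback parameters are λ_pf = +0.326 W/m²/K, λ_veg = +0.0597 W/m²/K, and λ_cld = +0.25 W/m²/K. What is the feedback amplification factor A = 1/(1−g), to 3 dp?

1.248

Convert to gains: g_pf = 0.326/3.2 = 0.1019; g_veg = 0.0597/3.2 = 0.01866; g_cld = 0.25/3.2 = 0.07812.
Total gain g = 0.19868.
A = 1/(1 − 0.19868) = 1.248.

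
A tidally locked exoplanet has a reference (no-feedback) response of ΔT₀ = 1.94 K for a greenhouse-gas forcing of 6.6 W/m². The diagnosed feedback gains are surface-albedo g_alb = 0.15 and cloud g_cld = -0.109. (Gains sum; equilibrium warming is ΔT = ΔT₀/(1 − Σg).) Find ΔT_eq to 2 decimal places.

2.02 K

Total gain g = 0.15 − 0.109 = 0.041.
Amplification A = 1/(1 − 0.041) = 1.043.
ΔT = 1.94 × 1.043 = 2.02 K.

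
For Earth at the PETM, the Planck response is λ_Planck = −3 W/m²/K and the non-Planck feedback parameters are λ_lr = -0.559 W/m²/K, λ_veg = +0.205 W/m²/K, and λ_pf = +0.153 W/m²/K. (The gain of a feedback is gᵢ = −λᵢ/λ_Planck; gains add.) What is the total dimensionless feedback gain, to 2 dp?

Convert to gains: g_lr = -0.559/3 = -0.1863; g_veg = 0.205/3 = 0.06833; g_pf = 0.153/3 = 0.051.
Total gain g = -0.06697.

-0.07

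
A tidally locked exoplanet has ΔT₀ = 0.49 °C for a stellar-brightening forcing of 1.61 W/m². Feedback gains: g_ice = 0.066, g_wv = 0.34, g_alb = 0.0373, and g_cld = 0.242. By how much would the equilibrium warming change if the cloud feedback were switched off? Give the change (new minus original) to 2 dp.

Original: g = 0.6853, ΔT = 0.49/(1−0.6853) = 1.5570 °C.
Without cloud: g' = 0.4433, ΔT' = 0.49/(1−0.4433) = 0.8802 °C.
Change = 0.8802 − 1.5570 = -0.68 °C.

-0.68 °C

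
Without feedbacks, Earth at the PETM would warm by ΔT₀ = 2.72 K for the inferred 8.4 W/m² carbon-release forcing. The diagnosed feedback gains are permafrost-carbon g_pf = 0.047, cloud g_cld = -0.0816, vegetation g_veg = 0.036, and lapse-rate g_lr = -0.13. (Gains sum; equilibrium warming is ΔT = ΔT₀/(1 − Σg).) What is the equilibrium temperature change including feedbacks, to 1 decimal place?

2.4 K

Total gain g = 0.047 − 0.0816 + 0.036 − 0.13 = -0.1286.
Amplification A = 1/(1 + 0.1286) = 0.8861.
ΔT = 2.72 × 0.8861 = 2.4 K.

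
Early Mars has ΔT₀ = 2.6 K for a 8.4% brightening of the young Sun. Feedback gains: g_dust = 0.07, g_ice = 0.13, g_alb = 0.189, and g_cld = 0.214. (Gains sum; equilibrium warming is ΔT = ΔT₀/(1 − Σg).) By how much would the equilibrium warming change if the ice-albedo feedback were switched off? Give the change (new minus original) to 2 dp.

-1.62 K

Original: g = 0.603, ΔT = 2.6/(1−0.603) = 6.5491 K.
Without ice-albedo: g' = 0.473, ΔT' = 2.6/(1−0.473) = 4.9336 K.
Change = 4.9336 − 6.5491 = -1.62 K.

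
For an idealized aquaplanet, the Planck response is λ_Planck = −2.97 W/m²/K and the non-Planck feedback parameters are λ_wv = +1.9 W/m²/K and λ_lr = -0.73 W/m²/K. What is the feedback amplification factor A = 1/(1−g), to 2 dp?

Convert to gains: g_wv = 1.9/2.97 = 0.6397; g_lr = -0.73/2.97 = -0.2458.
Total gain g = 0.3939.
A = 1/(1 − 0.3939) = 1.65.

1.65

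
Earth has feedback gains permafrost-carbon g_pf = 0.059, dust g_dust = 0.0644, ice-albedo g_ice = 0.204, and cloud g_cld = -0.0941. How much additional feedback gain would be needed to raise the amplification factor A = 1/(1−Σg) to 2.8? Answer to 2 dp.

0.41

Current total gain = 0.2333.
Target gain for A = 2.8: g* = 1 − 1/2.8 = 0.6429.
Additional gain needed = 0.6429 − 0.2333 = 0.41.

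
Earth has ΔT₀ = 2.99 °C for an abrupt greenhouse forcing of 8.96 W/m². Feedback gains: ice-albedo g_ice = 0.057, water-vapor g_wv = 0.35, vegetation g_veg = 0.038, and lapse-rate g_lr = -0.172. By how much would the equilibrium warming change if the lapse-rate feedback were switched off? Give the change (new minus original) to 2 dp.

1.27 °C

Original: g = 0.273, ΔT = 2.99/(1−0.273) = 4.1128 °C.
Without lapse-rate: g' = 0.445, ΔT' = 2.99/(1−0.445) = 5.3874 °C.
Change = 5.3874 − 4.1128 = 1.27 °C.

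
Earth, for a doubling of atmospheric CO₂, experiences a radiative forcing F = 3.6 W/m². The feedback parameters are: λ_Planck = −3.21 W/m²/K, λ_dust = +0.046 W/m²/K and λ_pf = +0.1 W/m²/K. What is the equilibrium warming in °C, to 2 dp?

1.17 °C

Net feedback parameter λ = (−3.21) + (+0.046) + (+0.1) = -3.064 W/m²/K.
ΔT = −F/λ = −3.6/(-3.064) = 1.17 °C.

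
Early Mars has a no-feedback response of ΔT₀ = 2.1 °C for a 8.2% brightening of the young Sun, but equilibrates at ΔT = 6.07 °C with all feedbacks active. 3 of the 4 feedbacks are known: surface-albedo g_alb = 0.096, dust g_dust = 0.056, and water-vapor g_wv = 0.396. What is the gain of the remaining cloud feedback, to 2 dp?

0.11

Amplification A = ΔT/ΔT₀ = 6.07/2.1 = 2.89.
Total gain g = 1 − 1/A = 1 − 1/2.89 = 0.654.
Known gains sum to 0.096 + 0.056 + 0.396 = 0.548.
g_cld = 0.654 − 0.548 = 0.11.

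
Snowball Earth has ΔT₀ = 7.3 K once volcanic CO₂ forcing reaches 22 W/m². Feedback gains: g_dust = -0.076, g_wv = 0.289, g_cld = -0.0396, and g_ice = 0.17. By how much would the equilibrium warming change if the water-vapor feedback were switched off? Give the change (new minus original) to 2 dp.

Original: g = 0.3434, ΔT = 7.3/(1−0.3434) = 11.1179 K.
Without water-vapor: g' = 0.0544, ΔT' = 7.3/(1−0.0544) = 7.7200 K.
Change = 7.7200 − 11.1179 = -3.40 K.

-3.40 K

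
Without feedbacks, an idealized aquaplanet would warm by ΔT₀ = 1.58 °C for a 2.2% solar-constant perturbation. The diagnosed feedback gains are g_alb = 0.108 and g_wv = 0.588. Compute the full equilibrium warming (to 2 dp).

5.20 °C

Total gain g = 0.108 + 0.588 = 0.696.
Amplification A = 1/(1 − 0.696) = 3.289.
ΔT = 1.58 × 3.289 = 5.20 °C.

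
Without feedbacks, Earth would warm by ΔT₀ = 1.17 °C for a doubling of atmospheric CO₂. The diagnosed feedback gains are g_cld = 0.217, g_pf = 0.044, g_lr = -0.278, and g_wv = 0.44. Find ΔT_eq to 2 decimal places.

Total gain g = 0.217 + 0.044 − 0.278 + 0.44 = 0.423.
Amplification A = 1/(1 − 0.423) = 1.733.
ΔT = 1.17 × 1.733 = 2.03 °C.

2.03 °C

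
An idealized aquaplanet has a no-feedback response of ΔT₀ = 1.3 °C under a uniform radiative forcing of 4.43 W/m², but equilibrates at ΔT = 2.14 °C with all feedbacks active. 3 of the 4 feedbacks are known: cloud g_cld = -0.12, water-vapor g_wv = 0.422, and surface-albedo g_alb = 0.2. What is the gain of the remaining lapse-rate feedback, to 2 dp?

-0.11

Amplification A = ΔT/ΔT₀ = 2.14/1.3 = 1.646.
Total gain g = 1 − 1/A = 1 − 1/1.646 = 0.3925.
Known gains sum to -0.12 + 0.422 + 0.2 = 0.502.
g_lr = 0.3925 − 0.502 = -0.11.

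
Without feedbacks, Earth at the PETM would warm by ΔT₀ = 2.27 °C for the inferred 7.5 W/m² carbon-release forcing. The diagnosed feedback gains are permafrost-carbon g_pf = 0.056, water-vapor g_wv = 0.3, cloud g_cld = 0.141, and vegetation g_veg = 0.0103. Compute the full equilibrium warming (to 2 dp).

4.61 °C

Total gain g = 0.056 + 0.3 + 0.141 + 0.0103 = 0.5073.
Amplification A = 1/(1 − 0.5073) = 2.03.
ΔT = 2.27 × 2.03 = 4.61 °C.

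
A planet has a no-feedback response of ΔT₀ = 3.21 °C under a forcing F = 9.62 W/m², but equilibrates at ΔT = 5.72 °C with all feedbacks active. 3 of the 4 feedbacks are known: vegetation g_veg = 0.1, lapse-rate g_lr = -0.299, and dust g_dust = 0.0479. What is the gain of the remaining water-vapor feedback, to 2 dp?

0.59

Amplification A = ΔT/ΔT₀ = 5.72/3.21 = 1.782.
Total gain g = 1 − 1/A = 1 − 1/1.782 = 0.4388.
Known gains sum to 0.1 − 0.299 + 0.0479 = -0.1511.
g_wv = 0.4388 + 0.1511 = 0.59.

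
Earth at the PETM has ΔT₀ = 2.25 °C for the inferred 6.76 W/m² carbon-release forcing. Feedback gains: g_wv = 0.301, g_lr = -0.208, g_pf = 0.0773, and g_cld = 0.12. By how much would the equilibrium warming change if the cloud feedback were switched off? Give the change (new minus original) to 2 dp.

-0.46 °C

Original: g = 0.2903, ΔT = 2.25/(1−0.2903) = 3.1704 °C.
Without cloud: g' = 0.1703, ΔT' = 2.25/(1−0.1703) = 2.7118 °C.
Change = 2.7118 − 3.1704 = -0.46 °C.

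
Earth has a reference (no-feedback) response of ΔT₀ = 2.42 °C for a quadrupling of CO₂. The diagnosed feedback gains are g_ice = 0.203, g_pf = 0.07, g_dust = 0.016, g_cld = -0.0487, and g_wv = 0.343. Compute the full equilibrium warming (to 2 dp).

5.81 °C

Total gain g = 0.203 + 0.07 + 0.016 − 0.0487 + 0.343 = 0.5833.
Amplification A = 1/(1 − 0.5833) = 2.4.
ΔT = 2.42 × 2.4 = 5.81 °C.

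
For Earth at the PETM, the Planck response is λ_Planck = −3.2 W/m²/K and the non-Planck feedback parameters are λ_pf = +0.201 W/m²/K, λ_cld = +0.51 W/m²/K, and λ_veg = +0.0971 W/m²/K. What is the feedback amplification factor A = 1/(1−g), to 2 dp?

1.34

Convert to gains: g_pf = 0.201/3.2 = 0.06281; g_cld = 0.51/3.2 = 0.1594; g_veg = 0.0971/3.2 = 0.03034.
Total gain g = 0.25255.
A = 1/(1 − 0.25255) = 1.34.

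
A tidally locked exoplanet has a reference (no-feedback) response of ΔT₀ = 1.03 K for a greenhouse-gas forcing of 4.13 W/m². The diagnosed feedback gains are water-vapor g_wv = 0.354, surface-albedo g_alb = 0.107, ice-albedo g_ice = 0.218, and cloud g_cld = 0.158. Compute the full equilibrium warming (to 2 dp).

Total gain g = 0.354 + 0.107 + 0.218 + 0.158 = 0.837.
Amplification A = 1/(1 − 0.837) = 6.135.
ΔT = 1.03 × 6.135 = 6.32 K.

6.32 K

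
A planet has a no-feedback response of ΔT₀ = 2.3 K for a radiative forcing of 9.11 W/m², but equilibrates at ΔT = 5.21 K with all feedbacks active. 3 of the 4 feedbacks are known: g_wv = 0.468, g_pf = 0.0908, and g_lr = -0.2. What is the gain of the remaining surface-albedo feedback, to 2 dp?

0.20

Amplification A = ΔT/ΔT₀ = 5.21/2.3 = 2.265.
Total gain g = 1 − 1/A = 1 − 1/2.265 = 0.5585.
Known gains sum to 0.468 + 0.0908 − 0.2 = 0.3588.
g_alb = 0.5585 − 0.3588 = 0.20.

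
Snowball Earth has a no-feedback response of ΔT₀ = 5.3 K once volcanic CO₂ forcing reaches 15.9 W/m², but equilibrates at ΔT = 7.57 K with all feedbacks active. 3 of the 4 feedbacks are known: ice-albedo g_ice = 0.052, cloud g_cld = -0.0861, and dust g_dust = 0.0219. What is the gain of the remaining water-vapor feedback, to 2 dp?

Amplification A = ΔT/ΔT₀ = 7.57/5.3 = 1.428.
Total gain g = 1 − 1/A = 1 − 1/1.428 = 0.2997.
Known gains sum to 0.052 − 0.0861 + 0.0219 = -0.0122.
g_wv = 0.2997 + 0.0122 = 0.31.

0.31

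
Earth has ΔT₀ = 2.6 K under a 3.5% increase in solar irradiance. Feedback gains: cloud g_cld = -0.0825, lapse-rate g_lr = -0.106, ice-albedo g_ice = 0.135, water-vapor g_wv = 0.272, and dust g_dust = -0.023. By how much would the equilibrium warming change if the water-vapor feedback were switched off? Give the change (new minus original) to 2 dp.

-0.82 K

Original: g = 0.1955, ΔT = 2.6/(1−0.1955) = 3.2318 K.
Without water-vapor: g' = -0.0765, ΔT' = 2.6/(1+0.0765) = 2.4152 K.
Change = 2.4152 − 3.2318 = -0.82 K.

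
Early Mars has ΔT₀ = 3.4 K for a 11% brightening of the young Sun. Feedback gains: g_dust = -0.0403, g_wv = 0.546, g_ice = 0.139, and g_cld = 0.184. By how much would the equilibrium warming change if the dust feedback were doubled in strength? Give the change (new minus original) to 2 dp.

-3.78 K

Original: g = 0.8287, ΔT = 3.4/(1−0.8287) = 19.8482 K.
With doubled dust: g' = 0.7884, ΔT' = 3.4/(1−0.7884) = 16.0681 K.
Change = 16.0681 − 19.8482 = -3.78 K.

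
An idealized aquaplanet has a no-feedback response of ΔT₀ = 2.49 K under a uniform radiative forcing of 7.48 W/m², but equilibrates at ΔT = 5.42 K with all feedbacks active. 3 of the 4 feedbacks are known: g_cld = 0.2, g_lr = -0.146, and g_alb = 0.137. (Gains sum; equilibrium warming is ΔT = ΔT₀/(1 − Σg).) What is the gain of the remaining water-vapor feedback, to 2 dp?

0.35

Amplification A = ΔT/ΔT₀ = 5.42/2.49 = 2.177.
Total gain g = 1 − 1/A = 1 − 1/2.177 = 0.5407.
Known gains sum to 0.2 − 0.146 + 0.137 = 0.191.
g_wv = 0.5407 − 0.191 = 0.35.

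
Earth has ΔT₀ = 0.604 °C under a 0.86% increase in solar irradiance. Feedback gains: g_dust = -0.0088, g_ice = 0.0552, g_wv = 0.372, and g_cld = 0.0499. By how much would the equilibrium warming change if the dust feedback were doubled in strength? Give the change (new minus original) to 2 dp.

Original: g = 0.4683, ΔT = 0.604/(1−0.4683) = 1.1360 °C.
With doubled dust: g' = 0.4595, ΔT' = 0.604/(1−0.4595) = 1.1175 °C.
Change = 1.1175 − 1.1360 = -0.02 °C.

-0.02 °C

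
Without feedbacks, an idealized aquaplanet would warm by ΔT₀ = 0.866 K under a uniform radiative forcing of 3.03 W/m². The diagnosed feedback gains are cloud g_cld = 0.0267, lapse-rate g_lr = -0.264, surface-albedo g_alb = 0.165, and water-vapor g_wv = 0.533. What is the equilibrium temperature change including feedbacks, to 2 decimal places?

1.61 K

Total gain g = 0.0267 − 0.264 + 0.165 + 0.533 = 0.4607.
Amplification A = 1/(1 − 0.4607) = 1.854.
ΔT = 0.866 × 1.854 = 1.61 K.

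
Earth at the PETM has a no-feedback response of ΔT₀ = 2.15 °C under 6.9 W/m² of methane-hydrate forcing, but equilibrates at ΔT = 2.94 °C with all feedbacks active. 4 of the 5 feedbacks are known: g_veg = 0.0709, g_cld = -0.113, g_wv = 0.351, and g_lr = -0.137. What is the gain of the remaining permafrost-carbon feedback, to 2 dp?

Amplification A = ΔT/ΔT₀ = 2.94/2.15 = 1.367.
Total gain g = 1 − 1/A = 1 − 1/1.367 = 0.2685.
Known gains sum to 0.0709 − 0.113 + 0.351 − 0.137 = 0.1719.
g_pf = 0.2685 − 0.1719 = 0.10.

0.10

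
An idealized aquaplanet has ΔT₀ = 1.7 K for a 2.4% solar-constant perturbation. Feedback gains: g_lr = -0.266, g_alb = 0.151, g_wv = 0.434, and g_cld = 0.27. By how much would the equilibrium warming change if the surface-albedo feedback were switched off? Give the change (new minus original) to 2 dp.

-1.11 K

Original: g = 0.589, ΔT = 1.7/(1−0.589) = 4.1363 K.
Without surface-albedo: g' = 0.438, ΔT' = 1.7/(1−0.438) = 3.0249 K.
Change = 3.0249 − 4.1363 = -1.11 K.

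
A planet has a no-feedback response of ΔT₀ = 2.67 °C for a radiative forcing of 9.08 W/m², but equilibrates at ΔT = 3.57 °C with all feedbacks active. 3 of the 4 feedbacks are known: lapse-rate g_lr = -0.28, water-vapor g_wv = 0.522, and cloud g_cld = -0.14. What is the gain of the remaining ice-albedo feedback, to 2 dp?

0.15

Amplification A = ΔT/ΔT₀ = 3.57/2.67 = 1.337.
Total gain g = 1 − 1/A = 1 − 1/1.337 = 0.2521.
Known gains sum to -0.28 + 0.522 − 0.14 = 0.102.
g_ice = 0.2521 − 0.102 = 0.15.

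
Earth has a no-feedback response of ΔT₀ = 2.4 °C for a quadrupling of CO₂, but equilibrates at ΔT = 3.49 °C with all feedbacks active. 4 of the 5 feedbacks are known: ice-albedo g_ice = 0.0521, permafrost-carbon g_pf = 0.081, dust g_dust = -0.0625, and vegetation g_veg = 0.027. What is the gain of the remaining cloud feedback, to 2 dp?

Amplification A = ΔT/ΔT₀ = 3.49/2.4 = 1.454.
Total gain g = 1 − 1/A = 1 − 1/1.454 = 0.3122.
Known gains sum to 0.0521 + 0.081 − 0.0625 + 0.027 = 0.0976.
g_cld = 0.3122 − 0.0976 = 0.21.

0.21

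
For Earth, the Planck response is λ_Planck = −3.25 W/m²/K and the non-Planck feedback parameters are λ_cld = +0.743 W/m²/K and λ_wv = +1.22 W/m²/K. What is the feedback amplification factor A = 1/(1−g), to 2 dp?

2.53

Convert to gains: g_cld = 0.743/3.25 = 0.2286; g_wv = 1.22/3.25 = 0.3754.
Total gain g = 0.604.
A = 1/(1 − 0.604) = 2.53.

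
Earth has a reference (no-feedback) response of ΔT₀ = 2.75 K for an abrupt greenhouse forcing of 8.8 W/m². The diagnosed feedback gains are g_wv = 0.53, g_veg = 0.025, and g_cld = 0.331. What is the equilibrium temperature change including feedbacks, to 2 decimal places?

Total gain g = 0.53 + 0.025 + 0.331 = 0.886.
Amplification A = 1/(1 − 0.886) = 8.772.
ΔT = 2.75 × 8.772 = 24.12 K.

24.12 K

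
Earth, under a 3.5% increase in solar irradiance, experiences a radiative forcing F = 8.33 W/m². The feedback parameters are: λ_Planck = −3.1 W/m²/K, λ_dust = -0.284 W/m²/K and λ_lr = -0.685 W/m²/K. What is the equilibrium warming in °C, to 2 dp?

Net feedback parameter λ = (−3.1) + (-0.284) + (-0.685) = -4.069 W/m²/K.
ΔT = −F/λ = −8.33/(-4.069) = 2.05 °C.

2.05 °C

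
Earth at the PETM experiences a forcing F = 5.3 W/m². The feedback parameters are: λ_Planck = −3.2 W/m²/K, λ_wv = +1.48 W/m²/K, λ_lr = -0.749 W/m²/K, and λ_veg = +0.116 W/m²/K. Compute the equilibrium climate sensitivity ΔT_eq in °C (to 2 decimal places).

Net feedback parameter λ = (−3.2) + (+1.48) + (-0.749) + (+0.116) = -2.353 W/m²/K.
ΔT = −F/λ = −5.3/(-2.353) = 2.25 °C.

2.25 °C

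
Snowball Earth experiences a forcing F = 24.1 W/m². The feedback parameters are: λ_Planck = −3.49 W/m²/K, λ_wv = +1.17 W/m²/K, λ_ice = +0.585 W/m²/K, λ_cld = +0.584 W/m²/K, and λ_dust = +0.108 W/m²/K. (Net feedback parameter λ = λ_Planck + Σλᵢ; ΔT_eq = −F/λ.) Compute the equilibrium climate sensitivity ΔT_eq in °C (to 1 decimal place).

Net feedback parameter λ = (−3.49) + (+1.17) + (+0.585) + (+0.584) + (+0.108) = -1.043 W/m²/K.
ΔT = −F/λ = −24.1/(-1.043) = 23.1 °C.

23.1 °C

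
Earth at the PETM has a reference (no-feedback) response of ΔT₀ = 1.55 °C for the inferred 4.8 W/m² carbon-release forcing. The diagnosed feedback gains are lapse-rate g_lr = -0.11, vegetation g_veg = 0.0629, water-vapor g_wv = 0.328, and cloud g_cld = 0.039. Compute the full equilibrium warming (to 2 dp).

2.28 °C

Total gain g = -0.11 + 0.0629 + 0.328 + 0.039 = 0.3199.
Amplification A = 1/(1 − 0.3199) = 1.47.
ΔT = 1.55 × 1.47 = 2.28 °C.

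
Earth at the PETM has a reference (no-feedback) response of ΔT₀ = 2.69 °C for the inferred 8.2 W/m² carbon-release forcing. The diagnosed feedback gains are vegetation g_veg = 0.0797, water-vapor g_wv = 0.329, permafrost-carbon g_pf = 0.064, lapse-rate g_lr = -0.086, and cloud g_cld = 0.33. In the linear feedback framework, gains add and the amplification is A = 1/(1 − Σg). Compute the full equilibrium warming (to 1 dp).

9.5 °C

Total gain g = 0.0797 + 0.329 + 0.064 − 0.086 + 0.33 = 0.7167.
Amplification A = 1/(1 − 0.7167) = 3.53.
ΔT = 2.69 × 3.53 = 9.5 °C.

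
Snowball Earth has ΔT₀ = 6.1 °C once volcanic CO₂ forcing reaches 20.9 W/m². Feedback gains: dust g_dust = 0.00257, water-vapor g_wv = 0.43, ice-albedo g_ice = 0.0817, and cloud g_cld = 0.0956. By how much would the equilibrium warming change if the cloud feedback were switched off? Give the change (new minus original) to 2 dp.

Original: g = 0.60987, ΔT = 6.1/(1−0.60987) = 15.6358 °C.
Without cloud: g' = 0.51427, ΔT' = 6.1/(1−0.51427) = 12.5584 °C.
Change = 12.5584 − 15.6358 = -3.08 °C.

-3.08 °C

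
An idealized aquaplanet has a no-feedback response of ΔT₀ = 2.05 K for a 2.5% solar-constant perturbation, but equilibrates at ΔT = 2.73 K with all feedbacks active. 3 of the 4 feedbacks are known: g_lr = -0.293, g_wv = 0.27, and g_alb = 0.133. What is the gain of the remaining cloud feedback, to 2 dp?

Amplification A = ΔT/ΔT₀ = 2.73/2.05 = 1.332.
Total gain g = 1 − 1/A = 1 − 1/1.332 = 0.2492.
Known gains sum to -0.293 + 0.27 + 0.133 = 0.11.
g_cld = 0.2492 − 0.11 = 0.14.

0.14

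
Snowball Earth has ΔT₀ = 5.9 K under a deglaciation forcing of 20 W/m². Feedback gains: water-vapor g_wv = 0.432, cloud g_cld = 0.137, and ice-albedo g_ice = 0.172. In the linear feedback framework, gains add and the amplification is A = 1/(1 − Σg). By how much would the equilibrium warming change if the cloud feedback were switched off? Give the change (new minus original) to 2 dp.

-7.88 K

Original: g = 0.741, ΔT = 5.9/(1−0.741) = 22.7799 K.
Without cloud: g' = 0.604, ΔT' = 5.9/(1−0.604) = 14.8990 K.
Change = 14.8990 − 22.7799 = -7.88 K.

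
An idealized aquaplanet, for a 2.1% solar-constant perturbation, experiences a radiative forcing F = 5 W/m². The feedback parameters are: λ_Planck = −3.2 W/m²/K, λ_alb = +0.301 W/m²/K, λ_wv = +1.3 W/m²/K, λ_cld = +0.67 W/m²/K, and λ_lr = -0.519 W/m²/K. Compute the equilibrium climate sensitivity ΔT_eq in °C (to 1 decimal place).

Net feedback parameter λ = (−3.2) + (+0.301) + (+1.3) + (+0.67) + (-0.519) = -1.448 W/m²/K.
ΔT = −F/λ = −5/(-1.448) = 3.5 °C.

3.5 °C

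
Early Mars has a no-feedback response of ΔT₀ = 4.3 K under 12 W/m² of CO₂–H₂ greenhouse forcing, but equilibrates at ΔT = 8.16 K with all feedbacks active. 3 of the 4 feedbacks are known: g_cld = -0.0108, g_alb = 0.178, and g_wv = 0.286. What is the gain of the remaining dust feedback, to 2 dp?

0.02

Amplification A = ΔT/ΔT₀ = 8.16/4.3 = 1.898.
Total gain g = 1 − 1/A = 1 − 1/1.898 = 0.4731.
Known gains sum to -0.0108 + 0.178 + 0.286 = 0.4532.
g_dust = 0.4731 − 0.4532 = 0.02.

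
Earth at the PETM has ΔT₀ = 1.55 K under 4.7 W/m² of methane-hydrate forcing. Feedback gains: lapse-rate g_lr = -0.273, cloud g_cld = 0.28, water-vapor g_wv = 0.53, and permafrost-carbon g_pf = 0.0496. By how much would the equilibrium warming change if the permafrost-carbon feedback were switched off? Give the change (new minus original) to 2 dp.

-0.40 K

Original: g = 0.5866, ΔT = 1.55/(1−0.5866) = 3.7494 K.
Without permafrost-carbon: g' = 0.537, ΔT' = 1.55/(1−0.537) = 3.3477 K.
Change = 3.3477 − 3.7494 = -0.40 K.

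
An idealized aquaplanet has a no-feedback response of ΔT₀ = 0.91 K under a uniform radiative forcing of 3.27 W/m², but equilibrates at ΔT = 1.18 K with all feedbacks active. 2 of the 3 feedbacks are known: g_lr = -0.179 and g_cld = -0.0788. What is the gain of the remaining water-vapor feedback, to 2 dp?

Amplification A = ΔT/ΔT₀ = 1.18/0.91 = 1.297.
Total gain g = 1 − 1/A = 1 − 1/1.297 = 0.229.
Known gains sum to -0.179 − 0.0788 = -0.2578.
g_wv = 0.229 + 0.2578 = 0.49.

0.49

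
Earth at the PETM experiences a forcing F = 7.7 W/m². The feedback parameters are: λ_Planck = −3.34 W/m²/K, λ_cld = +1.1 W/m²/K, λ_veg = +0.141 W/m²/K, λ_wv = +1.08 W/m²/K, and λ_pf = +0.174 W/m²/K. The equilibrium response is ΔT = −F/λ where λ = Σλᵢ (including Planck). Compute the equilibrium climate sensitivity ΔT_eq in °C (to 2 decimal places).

9.11 °C

Net feedback parameter λ = (−3.34) + (+1.1) + (+0.141) + (+1.08) + (+0.174) = -0.845 W/m²/K.
ΔT = −F/λ = −7.7/(-0.845) = 9.11 °C.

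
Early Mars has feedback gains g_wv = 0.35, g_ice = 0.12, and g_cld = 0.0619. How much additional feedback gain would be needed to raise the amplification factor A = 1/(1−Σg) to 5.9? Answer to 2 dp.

Current total gain = 0.5319.
Target gain for A = 5.9: g* = 1 − 1/5.9 = 0.8305.
Additional gain needed = 0.8305 − 0.5319 = 0.30.

0.30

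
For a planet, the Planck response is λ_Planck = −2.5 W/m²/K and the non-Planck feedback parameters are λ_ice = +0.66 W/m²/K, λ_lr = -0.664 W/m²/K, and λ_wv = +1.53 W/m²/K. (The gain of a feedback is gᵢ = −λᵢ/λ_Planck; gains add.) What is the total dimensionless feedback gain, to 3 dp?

Convert to gains: g_ice = 0.66/2.5 = 0.264; g_lr = -0.664/2.5 = -0.2656; g_wv = 1.53/2.5 = 0.612.
Total gain g = 0.6104.

0.610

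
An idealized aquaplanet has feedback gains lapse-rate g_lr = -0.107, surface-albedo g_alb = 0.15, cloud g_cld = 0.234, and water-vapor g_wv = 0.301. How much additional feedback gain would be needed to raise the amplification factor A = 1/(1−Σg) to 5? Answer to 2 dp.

0.22

Current total gain = 0.578.
Target gain for A = 5: g* = 1 − 1/5 = 0.8.
Additional gain needed = 0.8 − 0.578 = 0.22.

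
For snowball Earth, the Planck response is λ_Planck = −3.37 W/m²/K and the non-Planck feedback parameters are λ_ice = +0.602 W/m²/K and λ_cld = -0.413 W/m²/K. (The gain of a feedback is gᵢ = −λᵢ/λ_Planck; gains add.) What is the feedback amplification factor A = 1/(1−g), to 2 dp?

1.06

Convert to gains: g_ice = 0.602/3.37 = 0.1786; g_cld = -0.413/3.37 = -0.1226.
Total gain g = 0.056.
A = 1/(1 − 0.056) = 1.06.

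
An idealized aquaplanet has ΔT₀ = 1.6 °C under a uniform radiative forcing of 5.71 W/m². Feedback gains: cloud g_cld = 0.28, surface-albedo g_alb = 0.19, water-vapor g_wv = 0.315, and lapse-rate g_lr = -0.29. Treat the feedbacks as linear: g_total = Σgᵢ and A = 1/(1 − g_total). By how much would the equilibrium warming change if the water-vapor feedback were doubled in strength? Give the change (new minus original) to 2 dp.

5.25 °C

Original: g = 0.495, ΔT = 1.6/(1−0.495) = 3.1683 °C.
With doubled water-vapor: g' = 0.81, ΔT' = 1.6/(1−0.81) = 8.4211 °C.
Change = 8.4211 − 3.1683 = 5.25 °C.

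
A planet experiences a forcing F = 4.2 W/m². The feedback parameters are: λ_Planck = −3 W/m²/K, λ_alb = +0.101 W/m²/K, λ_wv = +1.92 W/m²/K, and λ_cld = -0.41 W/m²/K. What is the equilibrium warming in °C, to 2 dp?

Net feedback parameter λ = (−3) + (+0.101) + (+1.92) + (-0.41) = -1.389 W/m²/K.
ΔT = −F/λ = −4.2/(-1.389) = 3.02 °C.

3.02 °C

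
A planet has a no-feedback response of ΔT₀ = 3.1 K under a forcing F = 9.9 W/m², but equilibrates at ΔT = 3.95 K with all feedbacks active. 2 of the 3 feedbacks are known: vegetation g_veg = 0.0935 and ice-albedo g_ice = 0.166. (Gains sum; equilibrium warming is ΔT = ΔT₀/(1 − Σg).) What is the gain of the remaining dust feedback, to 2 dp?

-0.04

Amplification A = ΔT/ΔT₀ = 3.95/3.1 = 1.274.
Total gain g = 1 − 1/A = 1 − 1/1.274 = 0.2151.
Known gains sum to 0.0935 + 0.166 = 0.2595.
g_dust = 0.2151 − 0.2595 = -0.04.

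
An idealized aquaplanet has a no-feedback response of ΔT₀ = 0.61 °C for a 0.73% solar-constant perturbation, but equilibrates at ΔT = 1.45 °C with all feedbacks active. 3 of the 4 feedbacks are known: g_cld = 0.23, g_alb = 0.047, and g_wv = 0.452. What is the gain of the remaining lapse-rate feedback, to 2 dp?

Amplification A = ΔT/ΔT₀ = 1.45/0.61 = 2.377.
Total gain g = 1 − 1/A = 1 − 1/2.377 = 0.5793.
Known gains sum to 0.23 + 0.047 + 0.452 = 0.729.
g_lr = 0.5793 − 0.729 = -0.15.

-0.15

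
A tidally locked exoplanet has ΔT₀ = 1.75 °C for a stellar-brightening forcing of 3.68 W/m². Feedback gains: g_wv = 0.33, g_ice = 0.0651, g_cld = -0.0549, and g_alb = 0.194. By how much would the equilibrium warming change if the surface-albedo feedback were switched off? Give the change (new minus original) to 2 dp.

Original: g = 0.5342, ΔT = 1.75/(1−0.5342) = 3.7570 °C.
Without surface-albedo: g' = 0.3402, ΔT' = 1.75/(1−0.3402) = 2.6523 °C.
Change = 2.6523 − 3.7570 = -1.10 °C.

-1.10 °C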